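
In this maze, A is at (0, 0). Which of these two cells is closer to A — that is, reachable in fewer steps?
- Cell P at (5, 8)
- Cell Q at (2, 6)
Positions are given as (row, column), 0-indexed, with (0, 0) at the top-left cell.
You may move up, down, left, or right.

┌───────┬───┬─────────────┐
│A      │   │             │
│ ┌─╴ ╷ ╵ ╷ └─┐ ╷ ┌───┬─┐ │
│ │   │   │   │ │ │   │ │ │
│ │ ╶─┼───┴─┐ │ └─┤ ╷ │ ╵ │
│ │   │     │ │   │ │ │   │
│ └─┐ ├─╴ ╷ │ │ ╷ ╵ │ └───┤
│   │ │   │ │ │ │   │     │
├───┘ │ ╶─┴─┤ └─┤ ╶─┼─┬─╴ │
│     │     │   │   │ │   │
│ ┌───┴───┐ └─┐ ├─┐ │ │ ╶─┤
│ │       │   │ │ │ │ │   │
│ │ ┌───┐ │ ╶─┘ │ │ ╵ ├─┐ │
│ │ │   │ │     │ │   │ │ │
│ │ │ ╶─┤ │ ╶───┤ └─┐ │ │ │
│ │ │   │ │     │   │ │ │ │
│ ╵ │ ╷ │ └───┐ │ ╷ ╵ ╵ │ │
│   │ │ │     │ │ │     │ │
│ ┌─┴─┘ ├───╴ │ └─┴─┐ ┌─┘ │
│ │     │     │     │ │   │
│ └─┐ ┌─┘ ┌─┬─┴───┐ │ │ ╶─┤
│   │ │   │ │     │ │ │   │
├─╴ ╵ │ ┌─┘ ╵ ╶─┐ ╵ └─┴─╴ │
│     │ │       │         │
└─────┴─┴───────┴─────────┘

Shortest path A → P at (5, 8): 61 steps
Shortest path A → Q at (2, 6): 10 steps

Q is closer (10 steps vs 61 steps).

Path to P:

┌───────┬───┬─────────────┐
│A → → ↓│↱ ↓│             │
│ ┌─╴ ╷ ╵ ╷ └─┐ ╷ ┌───┬─┐ │
│ │   │↳ ↑│↳ ↓│ │ │↓ ↰│ │ │
│ │ ╶─┼───┴─┐ │ └─┤ ╷ │ ╵ │
│ │   │     │↓│   │↓│↑│   │
│ └─┐ ├─╴ ╷ │ │ ╷ ╵ │ └───┤
│   │ │   │ │↓│ │↓ ↲│↑ ← ↰│
├───┘ │ ╶─┴─┤ └─┤ ╶─┼─┬─╴ │
│     │     │↳ ↓│↳ ↓│ │↱ ↑│
│ ┌───┴───┐ └─┐ ├─┐ │ │ ╶─┤
│ │       │   │↓│P│↓│ │↑ ↰│
│ │ ┌───┐ │ ╶─┘ │ │ ╵ ├─┐ │
│ │ │   │ │↓ ← ↲│↑│↳ ↓│ │↑│
│ │ │ ╶─┤ │ ╶───┤ └─┐ │ │ │
│ │ │   │ │↳ → ↓│↑ ↰│↓│ │↑│
│ ╵ │ ╷ │ └───┐ │ ╷ ╵ ╵ │ │
│   │ │ │     │↓│ │↑ ↲  │↑│
│ ┌─┴─┘ ├───╴ │ └─┴─┐ ┌─┘ │
│ │     │     │↳ → ↓│ │↱ ↑│
│ └─┐ ┌─┘ ┌─┬─┴───┐ │ │ ╶─┤
│   │ │   │ │     │↓│ │↑ ↰│
├─╴ ╵ │ ┌─┘ ╵ ╶─┐ ╵ └─┴─╴ │
│     │ │       │  ↳ → → ↑│
└─────┴─┴───────┴─────────┘

Path to Q:

┌───────┬───┬─────────────┐
│A → → ↓│↱ ↓│             │
│ ┌─╴ ╷ ╵ ╷ └─┐ ╷ ┌───┬─┐ │
│ │   │↳ ↑│↳ ↓│ │ │   │ │ │
│ │ ╶─┼───┴─┐ │ └─┤ ╷ │ ╵ │
│ │   │     │Q│   │ │ │   │
│ └─┐ ├─╴ ╷ │ │ ╷ ╵ │ └───┤
│   │ │   │ │ │ │   │     │
├───┘ │ ╶─┴─┤ └─┤ ╶─┼─┬─╴ │
│     │     │   │   │ │   │
│ ┌───┴───┐ └─┐ ├─┐ │ │ ╶─┤
│ │       │   │ │ │ │ │   │
│ │ ┌───┐ │ ╶─┘ │ │ ╵ ├─┐ │
│ │ │   │ │     │ │   │ │ │
│ │ │ ╶─┤ │ ╶───┤ └─┐ │ │ │
│ │ │   │ │     │   │ │ │ │
│ ╵ │ ╷ │ └───┐ │ ╷ ╵ ╵ │ │
│   │ │ │     │ │ │     │ │
│ ┌─┴─┘ ├───╴ │ └─┴─┐ ┌─┘ │
│ │     │     │     │ │   │
│ └─┐ ┌─┘ ┌─┬─┴───┐ │ │ ╶─┤
│   │ │   │ │     │ │ │   │
├─╴ ╵ │ ┌─┘ ╵ ╶─┐ ╵ └─┴─╴ │
│     │ │       │         │
└─────┴─┴───────┴─────────┘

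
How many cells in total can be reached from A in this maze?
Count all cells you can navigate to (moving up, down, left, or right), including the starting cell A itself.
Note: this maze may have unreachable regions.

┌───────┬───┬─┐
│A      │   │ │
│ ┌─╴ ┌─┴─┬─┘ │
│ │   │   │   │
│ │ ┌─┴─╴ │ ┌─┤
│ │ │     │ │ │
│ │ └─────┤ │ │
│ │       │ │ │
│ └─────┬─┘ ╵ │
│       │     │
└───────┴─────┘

Using BFS/flood-fill to find all reachable cells from A:
Maze size: 5 × 7 = 35 total cells
17 cell(s) are walled off and cannot be reached from A.
Reachable cells: 18

Reachable region (· marks reachable cells):

┌───────┬───┬─┐
│A · · ·│   │ │
│ ┌─╴ ┌─┴─┬─┘ │
│·│· ·│   │   │
│ │ ┌─┴─╴ │ ┌─┤
│·│·│     │ │ │
│ │ └─────┤ │ │
│·│· · · ·│ │ │
│ └─────┬─┘ ╵ │
│· · · ·│     │
└───────┴─────┘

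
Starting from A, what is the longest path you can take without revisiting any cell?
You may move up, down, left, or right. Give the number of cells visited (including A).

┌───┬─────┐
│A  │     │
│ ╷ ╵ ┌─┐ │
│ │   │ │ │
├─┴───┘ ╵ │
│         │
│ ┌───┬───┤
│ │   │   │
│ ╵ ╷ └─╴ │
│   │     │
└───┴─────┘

Finding longest simple path using DFS:
Start: (0, 0)
Longest path visits 23 cells
Path: A → right → down → right → up → right → right → down → down → left → left → left → left → down → down → right → up → right → down → right → right → up → left

Solution:

┌───┬─────┐
│A ↓│↱ → ↓│
│ ╷ ╵ ┌─┐ │
│ │↳ ↑│ │↓│
├─┴───┘ ╵ │
│↓ ← ← ← ↲│
│ ┌───┬───┤
│↓│↱ ↓│B ↰│
│ ╵ ╷ └─╴ │
│↳ ↑│↳ → ↑│
└───┴─────┘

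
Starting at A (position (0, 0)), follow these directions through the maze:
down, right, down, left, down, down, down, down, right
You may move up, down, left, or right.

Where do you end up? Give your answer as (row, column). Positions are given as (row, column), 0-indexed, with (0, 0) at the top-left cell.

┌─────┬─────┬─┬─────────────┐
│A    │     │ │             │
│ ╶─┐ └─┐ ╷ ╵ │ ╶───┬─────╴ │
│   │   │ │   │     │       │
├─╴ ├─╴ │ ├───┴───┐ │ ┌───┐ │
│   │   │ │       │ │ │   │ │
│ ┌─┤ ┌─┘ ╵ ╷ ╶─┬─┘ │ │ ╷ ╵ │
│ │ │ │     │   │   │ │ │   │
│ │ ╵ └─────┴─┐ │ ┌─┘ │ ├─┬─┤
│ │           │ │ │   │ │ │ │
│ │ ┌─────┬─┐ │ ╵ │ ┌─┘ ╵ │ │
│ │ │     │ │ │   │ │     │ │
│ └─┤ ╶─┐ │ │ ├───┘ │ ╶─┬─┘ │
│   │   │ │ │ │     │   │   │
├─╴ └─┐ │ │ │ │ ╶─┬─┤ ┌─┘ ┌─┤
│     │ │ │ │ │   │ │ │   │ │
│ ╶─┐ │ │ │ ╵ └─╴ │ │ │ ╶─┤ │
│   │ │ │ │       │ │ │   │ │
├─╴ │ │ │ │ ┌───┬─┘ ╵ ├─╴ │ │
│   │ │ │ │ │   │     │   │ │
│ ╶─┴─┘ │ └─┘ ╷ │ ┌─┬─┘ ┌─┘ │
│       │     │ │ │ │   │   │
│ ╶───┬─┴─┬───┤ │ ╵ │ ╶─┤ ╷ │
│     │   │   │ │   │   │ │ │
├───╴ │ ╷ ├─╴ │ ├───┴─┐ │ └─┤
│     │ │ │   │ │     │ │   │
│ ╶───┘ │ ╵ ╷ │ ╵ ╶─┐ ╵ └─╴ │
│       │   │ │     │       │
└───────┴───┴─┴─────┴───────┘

Following directions step by step:
Start: (0, 0)
  down: (0, 0) → (1, 0)
  right: (1, 0) → (1, 1)
  down: (1, 1) → (2, 1)
  left: (2, 1) → (2, 0)
  down: (2, 0) → (3, 0)
  down: (3, 0) → (4, 0)
  down: (4, 0) → (5, 0)
  down: (5, 0) → (6, 0)
  right: (6, 0) → (6, 1)
Final position: (6, 1)

Path taken:

┌─────┬─────┬─┬─────────────┐
│A    │     │ │             │
│ ╶─┐ └─┐ ╷ ╵ │ ╶───┬─────╴ │
│↳ ↓│   │ │   │     │       │
├─╴ ├─╴ │ ├───┴───┐ │ ┌───┐ │
│↓ ↲│   │ │       │ │ │   │ │
│ ┌─┤ ┌─┘ ╵ ╷ ╶─┬─┘ │ │ ╷ ╵ │
│↓│ │ │     │   │   │ │ │   │
│ │ ╵ └─────┴─┐ │ ┌─┘ │ ├─┬─┤
│↓│           │ │ │   │ │ │ │
│ │ ┌─────┬─┐ │ ╵ │ ┌─┘ ╵ │ │
│↓│ │     │ │ │   │ │     │ │
│ └─┤ ╶─┐ │ │ ├───┘ │ ╶─┬─┘ │
│↳ B│   │ │ │ │     │   │   │
├─╴ └─┐ │ │ │ │ ╶─┬─┤ ┌─┘ ┌─┤
│     │ │ │ │ │   │ │ │   │ │
│ ╶─┐ │ │ │ ╵ └─╴ │ │ │ ╶─┤ │
│   │ │ │ │       │ │ │   │ │
├─╴ │ │ │ │ ┌───┬─┘ ╵ ├─╴ │ │
│   │ │ │ │ │   │     │   │ │
│ ╶─┴─┘ │ └─┘ ╷ │ ┌─┬─┘ ┌─┘ │
│       │     │ │ │ │   │   │
│ ╶───┬─┴─┬───┤ │ ╵ │ ╶─┤ ╷ │
│     │   │   │ │   │   │ │ │
├───╴ │ ╷ ├─╴ │ ├───┴─┐ │ └─┤
│     │ │ │   │ │     │ │   │
│ ╶───┘ │ ╵ ╷ │ ╵ ╶─┐ ╵ └─╴ │
│       │   │ │     │       │
└───────┴───┴─┴─────┴───────┘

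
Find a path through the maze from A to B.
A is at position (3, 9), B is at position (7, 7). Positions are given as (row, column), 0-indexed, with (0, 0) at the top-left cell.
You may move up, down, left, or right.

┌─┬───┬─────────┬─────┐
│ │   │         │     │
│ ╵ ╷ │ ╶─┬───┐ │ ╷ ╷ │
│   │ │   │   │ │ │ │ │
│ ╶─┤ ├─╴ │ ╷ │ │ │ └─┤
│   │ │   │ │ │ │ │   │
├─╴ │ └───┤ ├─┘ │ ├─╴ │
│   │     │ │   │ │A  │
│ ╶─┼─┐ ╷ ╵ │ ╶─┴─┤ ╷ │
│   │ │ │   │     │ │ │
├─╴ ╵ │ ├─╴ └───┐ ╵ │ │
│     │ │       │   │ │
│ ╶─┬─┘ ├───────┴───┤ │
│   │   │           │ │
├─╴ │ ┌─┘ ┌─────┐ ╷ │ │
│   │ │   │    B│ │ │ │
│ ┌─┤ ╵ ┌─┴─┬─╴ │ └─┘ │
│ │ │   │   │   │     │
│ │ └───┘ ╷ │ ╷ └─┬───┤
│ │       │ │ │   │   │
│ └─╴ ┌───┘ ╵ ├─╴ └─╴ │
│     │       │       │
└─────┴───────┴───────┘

Finding the shortest path from (3, 9) to (7, 7):
Path length: 60 steps
Directions: right → down → down → down → down → down → left → left → up → up → left → left → left → left → down → left → down → left → up → up → right → up → up → up → left → up → up → up → left → down → left → down → right → down → left → down → right → down → left → down → right → down → left → down → down → down → right → right → up → right → right → up → right → down → down → right → up → up → right → up

Solution:

┌─┬───┬─────────┬─────┐
│ │↓ ↰│         │     │
│ ╵ ╷ │ ╶─┬───┐ │ ╷ ╷ │
│↓ ↲│↑│   │   │ │ │ │ │
│ ╶─┤ ├─╴ │ ╷ │ │ │ └─┤
│↳ ↓│↑│   │ │ │ │ │   │
├─╴ │ └───┤ ├─┘ │ ├─╴ │
│↓ ↲│↑ ↰  │ │   │ │A ↓│
│ ╶─┼─┐ ╷ ╵ │ ╶─┴─┤ ╷ │
│↳ ↓│ │↑│   │     │ │↓│
├─╴ ╵ │ ├─╴ └───┐ ╵ │ │
│↓ ↲  │↑│       │   │↓│
│ ╶─┬─┘ ├───────┴───┤ │
│↳ ↓│↱ ↑│↓ ← ← ← ↰  │↓│
├─╴ │ ┌─┘ ┌─────┐ ╷ │ │
│↓ ↲│↑│↓ ↲│    B│↑│ │↓│
│ ┌─┤ ╵ ┌─┴─┬─╴ │ └─┘ │
│↓│ │↑ ↲│↱ ↓│↱ ↑│↑ ← ↲│
│ │ └───┘ ╷ │ ╷ └─┬───┤
│↓│  ↱ → ↑│↓│↑│   │   │
│ └─╴ ┌───┘ ╵ ├─╴ └─╴ │
│↳ → ↑│    ↳ ↑│       │
└─────┴───────┴───────┘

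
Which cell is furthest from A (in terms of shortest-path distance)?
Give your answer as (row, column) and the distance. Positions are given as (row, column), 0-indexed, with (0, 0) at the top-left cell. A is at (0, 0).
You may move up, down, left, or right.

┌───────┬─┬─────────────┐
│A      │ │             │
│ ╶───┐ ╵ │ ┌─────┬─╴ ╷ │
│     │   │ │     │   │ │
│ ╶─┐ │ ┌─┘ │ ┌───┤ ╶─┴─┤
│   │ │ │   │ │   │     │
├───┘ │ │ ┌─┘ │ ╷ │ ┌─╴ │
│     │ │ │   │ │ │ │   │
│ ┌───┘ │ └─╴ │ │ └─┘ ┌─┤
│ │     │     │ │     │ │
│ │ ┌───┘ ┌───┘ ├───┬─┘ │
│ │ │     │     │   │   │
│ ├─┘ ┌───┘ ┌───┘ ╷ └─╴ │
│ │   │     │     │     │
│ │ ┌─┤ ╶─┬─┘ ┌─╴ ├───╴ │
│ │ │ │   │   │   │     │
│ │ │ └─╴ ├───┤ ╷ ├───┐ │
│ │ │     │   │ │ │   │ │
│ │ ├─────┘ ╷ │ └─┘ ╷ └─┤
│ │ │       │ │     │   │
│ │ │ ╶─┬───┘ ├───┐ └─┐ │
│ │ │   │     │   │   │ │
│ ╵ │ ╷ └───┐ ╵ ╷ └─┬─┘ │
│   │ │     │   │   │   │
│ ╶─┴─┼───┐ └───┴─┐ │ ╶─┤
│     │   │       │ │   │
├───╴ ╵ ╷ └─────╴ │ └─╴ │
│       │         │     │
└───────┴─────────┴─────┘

Computing BFS distances from A to all cells:
Furthest cell: (7, 9)
Distance: 78 steps

Path from A to the furthest cell:

┌───────┬─┬─────────────┐
│A      │ │             │
│ ╶───┐ ╵ │ ┌─────┬─╴ ╷ │
│↳ → ↓│   │ │     │   │ │
│ ╶─┐ │ ┌─┘ │ ┌───┤ ╶─┴─┤
│   │↓│ │   │ │   │     │
├───┘ │ │ ┌─┘ │ ╷ │ ┌─╴ │
│↓ ← ↲│ │ │   │ │ │ │   │
│ ┌───┘ │ └─╴ │ │ └─┘ ┌─┤
│↓│     │     │ │     │ │
│ │ ┌───┘ ┌───┘ ├───┬─┘ │
│↓│ │     │     │↱ ↓│   │
│ ├─┘ ┌───┘ ┌───┘ ╷ └─╴ │
│↓│   │     │    ↑│↳ → ↓│
│ │ ┌─┤ ╶─┬─┘ ┌─╴ ├───╴ │
│↓│ │ │   │   │↱ ↑│B ← ↲│
│ │ │ └─╴ ├───┤ ╷ ├───┐ │
│↓│ │     │↱ ↓│↑│ │↓ ↰│ │
│ │ ├─────┘ ╷ │ └─┘ ╷ └─┤
│↓│ │↱ → → ↑│↓│↑ ← ↲│↑ ↰│
│ │ │ ╶─┬───┘ ├───┐ └─┐ │
│↓│ │↑ ↰│    ↓│↱ ↓│   │↑│
│ ╵ │ ╷ └───┐ ╵ ╷ └─┬─┘ │
│↓  │ │↑ ← ↰│↳ ↑│↳ ↓│↱ ↑│
│ ╶─┴─┼───┐ └───┴─┐ │ ╶─┤
│↳ → ↓│↱ ↓│↑ ← ← ↰│↓│↑ ↰│
├───╴ ╵ ╷ └─────╴ │ └─╴ │
│    ↳ ↑│↳ → → → ↑│↳ → ↑│
└───────┴─────────┴─────┘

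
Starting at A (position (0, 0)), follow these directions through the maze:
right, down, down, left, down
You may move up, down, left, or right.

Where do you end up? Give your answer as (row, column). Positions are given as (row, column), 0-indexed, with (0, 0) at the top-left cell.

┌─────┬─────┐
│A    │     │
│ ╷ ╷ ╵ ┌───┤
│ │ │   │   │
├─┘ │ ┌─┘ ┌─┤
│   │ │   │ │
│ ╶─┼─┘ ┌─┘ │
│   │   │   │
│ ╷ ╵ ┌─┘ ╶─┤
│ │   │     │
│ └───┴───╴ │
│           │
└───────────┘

Following directions step by step:
Start: (0, 0)
  right: (0, 0) → (0, 1)
  down: (0, 1) → (1, 1)
  down: (1, 1) → (2, 1)
  left: (2, 1) → (2, 0)
  down: (2, 0) → (3, 0)
Final position: (3, 0)

Path taken:

┌─────┬─────┐
│A ↓  │     │
│ ╷ ╷ ╵ ┌───┤
│ │↓│   │   │
├─┘ │ ┌─┘ ┌─┤
│↓ ↲│ │   │ │
│ ╶─┼─┘ ┌─┘ │
│B  │   │   │
│ ╷ ╵ ┌─┘ ╶─┤
│ │   │     │
│ └───┴───╴ │
│           │
└───────────┘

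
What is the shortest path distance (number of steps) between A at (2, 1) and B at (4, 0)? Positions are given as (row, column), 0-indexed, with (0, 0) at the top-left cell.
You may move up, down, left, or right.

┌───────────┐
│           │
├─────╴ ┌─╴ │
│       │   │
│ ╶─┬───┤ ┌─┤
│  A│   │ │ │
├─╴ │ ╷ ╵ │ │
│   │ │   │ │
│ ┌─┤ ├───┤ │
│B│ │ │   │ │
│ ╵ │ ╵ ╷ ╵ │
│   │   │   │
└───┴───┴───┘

Finding path from (2, 1) to (4, 0):
Path: (2,1) → (3,1) → (3,0) → (4,0)
Distance: 3 steps

Solution:

┌───────────┐
│           │
├─────╴ ┌─╴ │
│       │   │
│ ╶─┬───┤ ┌─┤
│  A│   │ │ │
├─╴ │ ╷ ╵ │ │
│↓ ↲│ │   │ │
│ ┌─┤ ├───┤ │
│B│ │ │   │ │
│ ╵ │ ╵ ╷ ╵ │
│   │   │   │
└───┴───┴───┘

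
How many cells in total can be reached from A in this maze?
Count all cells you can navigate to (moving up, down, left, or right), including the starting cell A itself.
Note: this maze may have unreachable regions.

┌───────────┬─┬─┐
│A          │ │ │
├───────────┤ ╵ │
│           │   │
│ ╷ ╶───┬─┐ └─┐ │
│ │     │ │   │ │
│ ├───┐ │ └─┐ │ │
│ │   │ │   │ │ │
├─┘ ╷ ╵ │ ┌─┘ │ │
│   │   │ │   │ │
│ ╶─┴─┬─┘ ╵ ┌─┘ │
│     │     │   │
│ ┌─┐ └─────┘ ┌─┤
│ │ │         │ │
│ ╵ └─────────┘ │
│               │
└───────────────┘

Using BFS/flood-fill to find all reachable cells from A:
Maze size: 8 × 8 = 64 total cells
58 cell(s) are walled off and cannot be reached from A.
Reachable cells: 6

Reachable region (· marks reachable cells):

┌───────────┬─┬─┐
│A · · · · ·│ │ │
├───────────┤ ╵ │
│           │   │
│ ╷ ╶───┬─┐ └─┐ │
│ │     │ │   │ │
│ ├───┐ │ └─┐ │ │
│ │   │ │   │ │ │
├─┘ ╷ ╵ │ ┌─┘ │ │
│   │   │ │   │ │
│ ╶─┴─┬─┘ ╵ ┌─┘ │
│     │     │   │
│ ┌─┐ └─────┘ ┌─┤
│ │ │         │ │
│ ╵ └─────────┘ │
│               │
└───────────────┘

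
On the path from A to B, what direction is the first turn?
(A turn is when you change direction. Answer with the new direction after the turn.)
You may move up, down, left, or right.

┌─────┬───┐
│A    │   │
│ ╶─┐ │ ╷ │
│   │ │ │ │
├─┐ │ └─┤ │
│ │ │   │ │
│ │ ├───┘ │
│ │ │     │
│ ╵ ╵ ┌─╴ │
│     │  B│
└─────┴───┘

Directions: down, right, down, down, down, right, up, right, right, down
First turn direction: right

Solution:

┌─────┬───┐
│A    │   │
│ ╶─┐ │ ╷ │
│↳ ↓│ │ │ │
├─┐ │ └─┤ │
│ │↓│   │ │
│ │ ├───┘ │
│ │↓│↱ → ↓│
│ ╵ ╵ ┌─╴ │
│  ↳ ↑│  B│
└─────┴───┘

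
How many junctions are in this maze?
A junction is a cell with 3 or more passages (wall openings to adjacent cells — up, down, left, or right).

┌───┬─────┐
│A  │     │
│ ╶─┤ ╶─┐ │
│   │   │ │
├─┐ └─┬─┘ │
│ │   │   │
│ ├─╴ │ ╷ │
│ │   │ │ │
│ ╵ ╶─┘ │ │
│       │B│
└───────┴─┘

Checking each cell for number of passages:

Junctions found (3+ passages):
  (2, 4): 3 passages
  (4, 1): 3 passages
Total junctions: 2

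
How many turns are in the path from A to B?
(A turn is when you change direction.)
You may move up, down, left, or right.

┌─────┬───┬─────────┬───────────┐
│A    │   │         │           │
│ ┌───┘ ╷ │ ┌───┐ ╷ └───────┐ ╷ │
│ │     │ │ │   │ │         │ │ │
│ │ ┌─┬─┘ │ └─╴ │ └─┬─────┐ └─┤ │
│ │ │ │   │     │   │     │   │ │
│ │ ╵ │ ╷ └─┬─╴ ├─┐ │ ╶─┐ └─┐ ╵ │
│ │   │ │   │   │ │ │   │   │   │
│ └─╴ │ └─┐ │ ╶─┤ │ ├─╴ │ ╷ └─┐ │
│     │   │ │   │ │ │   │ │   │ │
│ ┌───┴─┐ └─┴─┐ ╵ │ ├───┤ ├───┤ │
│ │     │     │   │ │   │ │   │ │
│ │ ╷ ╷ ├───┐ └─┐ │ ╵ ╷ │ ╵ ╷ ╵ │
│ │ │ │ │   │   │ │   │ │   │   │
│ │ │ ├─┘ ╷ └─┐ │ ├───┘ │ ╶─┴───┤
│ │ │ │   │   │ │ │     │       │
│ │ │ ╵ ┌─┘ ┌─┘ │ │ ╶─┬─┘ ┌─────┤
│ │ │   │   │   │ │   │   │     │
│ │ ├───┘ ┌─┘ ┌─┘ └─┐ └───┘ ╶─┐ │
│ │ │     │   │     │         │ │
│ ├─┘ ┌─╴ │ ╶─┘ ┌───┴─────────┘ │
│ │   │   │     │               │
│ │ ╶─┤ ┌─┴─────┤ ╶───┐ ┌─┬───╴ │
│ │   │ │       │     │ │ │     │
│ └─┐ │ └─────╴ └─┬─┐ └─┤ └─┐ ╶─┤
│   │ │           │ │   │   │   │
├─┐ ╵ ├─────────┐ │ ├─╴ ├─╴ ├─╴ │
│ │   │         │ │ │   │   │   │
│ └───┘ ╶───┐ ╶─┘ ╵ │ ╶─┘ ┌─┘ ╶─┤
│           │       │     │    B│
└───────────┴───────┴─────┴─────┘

Directions: down, down, down, down, right, right, up, left, up, up, right, right, up, right, down, down, left, down, down, right, down, right, right, down, right, down, down, left, down, left, down, right, right, up, right, up, up, up, up, left, up, left, up, right, up, left, left, up, up, right, right, right, down, down, right, down, down, down, down, right, up, right, down, down, left, left, down, right, down, right, right, right, up, right, right, down, down, down, left, down, right, down, left, down, right
Number of turns: 55

Solution:

┌─────┬───┬─────────┬───────────┐
│A    │↱ ↓│↱ → → ↓  │           │
│ ┌───┘ ╷ │ ┌───┐ ╷ └───────┐ ╷ │
│↓│↱ → ↑│↓│↑│   │↓│         │ │ │
│ │ ┌─┬─┘ │ └─╴ │ └─┬─────┐ └─┤ │
│↓│↑│ │↓ ↲│↑ ← ↰│↳ ↓│     │   │ │
│ │ ╵ │ ╷ └─┬─╴ ├─┐ │ ╶─┐ └─┐ ╵ │
│↓│↑ ↰│↓│   │↱ ↑│ │↓│   │   │   │
│ └─╴ │ └─┐ │ ╶─┤ │ ├─╴ │ ╷ └─┐ │
│↳ → ↑│↳ ↓│ │↑ ↰│ │↓│   │ │   │ │
│ ┌───┴─┐ └─┴─┐ ╵ │ ├───┤ ├───┤ │
│ │     │↳ → ↓│↑ ↰│↓│↱ ↓│ │   │ │
│ │ ╷ ╷ ├───┐ └─┐ │ ╵ ╷ │ ╵ ╷ ╵ │
│ │ │ │ │   │↳ ↓│↑│↳ ↑│↓│   │   │
│ │ │ ├─┘ ╷ └─┐ │ ├───┘ │ ╶─┴───┤
│ │ │ │   │   │↓│↑│↓ ← ↲│       │
│ │ │ ╵ ┌─┘ ┌─┘ │ │ ╶─┬─┘ ┌─────┤
│ │ │   │   │↓ ↲│↑│↳ ↓│   │↱ → ↓│
│ │ ├───┘ ┌─┘ ┌─┘ └─┐ └───┘ ╶─┐ │
│ │ │     │↓ ↲│↱ ↑  │↳ → → ↑  │↓│
│ ├─┘ ┌─╴ │ ╶─┘ ┌───┴─────────┘ │
│ │   │   │↳ → ↑│              ↓│
│ │ ╶─┤ ┌─┴─────┤ ╶───┐ ┌─┬───╴ │
│ │   │ │       │     │ │ │  ↓ ↲│
│ └─┐ │ └─────╴ └─┬─┐ └─┤ └─┐ ╶─┤
│   │ │           │ │   │   │↳ ↓│
├─┐ ╵ ├─────────┐ │ ├─╴ ├─╴ ├─╴ │
│ │   │         │ │ │   │   │↓ ↲│
│ └───┘ ╶───┐ ╶─┘ ╵ │ ╶─┘ ┌─┘ ╶─┤
│           │       │     │  ↳ B│
└───────────┴───────┴─────┴─────┘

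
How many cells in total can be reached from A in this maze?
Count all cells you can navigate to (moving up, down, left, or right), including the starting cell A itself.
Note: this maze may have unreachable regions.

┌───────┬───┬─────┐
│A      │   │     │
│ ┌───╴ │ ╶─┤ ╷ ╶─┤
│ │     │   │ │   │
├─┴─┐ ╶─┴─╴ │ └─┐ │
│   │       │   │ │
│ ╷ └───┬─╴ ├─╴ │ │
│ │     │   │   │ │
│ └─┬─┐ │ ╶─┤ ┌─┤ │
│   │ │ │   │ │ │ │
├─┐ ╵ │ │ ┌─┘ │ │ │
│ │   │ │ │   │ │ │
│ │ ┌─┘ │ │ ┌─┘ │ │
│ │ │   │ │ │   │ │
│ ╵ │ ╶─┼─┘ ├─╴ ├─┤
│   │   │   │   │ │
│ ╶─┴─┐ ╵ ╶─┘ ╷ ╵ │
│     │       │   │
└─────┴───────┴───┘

Using BFS/flood-fill to find all reachable cells from A:
Maze size: 9 × 9 = 81 total cells
59 cell(s) are walled off and cannot be reached from A.
Reachable cells: 22

Reachable region (· marks reachable cells):

┌───────┬───┬─────┐
│A · · ·│· ·│     │
│ ┌───╴ │ ╶─┤ ╷ ╶─┤
│·│· · ·│· ·│ │   │
├─┴─┐ ╶─┴─╴ │ └─┐ │
│   │· · · ·│   │ │
│ ╷ └───┬─╴ ├─╴ │ │
│ │     │· ·│   │ │
│ └─┬─┐ │ ╶─┤ ┌─┤ │
│   │ │ │· ·│ │ │ │
├─┐ ╵ │ │ ┌─┘ │ │ │
│ │   │ │·│   │ │ │
│ │ ┌─┘ │ │ ┌─┘ │ │
│ │ │   │·│ │   │ │
│ ╵ │ ╶─┼─┘ ├─╴ ├─┤
│   │   │   │   │ │
│ ╶─┴─┐ ╵ ╶─┘ ╷ ╵ │
│     │       │   │
└─────┴───────┴───┘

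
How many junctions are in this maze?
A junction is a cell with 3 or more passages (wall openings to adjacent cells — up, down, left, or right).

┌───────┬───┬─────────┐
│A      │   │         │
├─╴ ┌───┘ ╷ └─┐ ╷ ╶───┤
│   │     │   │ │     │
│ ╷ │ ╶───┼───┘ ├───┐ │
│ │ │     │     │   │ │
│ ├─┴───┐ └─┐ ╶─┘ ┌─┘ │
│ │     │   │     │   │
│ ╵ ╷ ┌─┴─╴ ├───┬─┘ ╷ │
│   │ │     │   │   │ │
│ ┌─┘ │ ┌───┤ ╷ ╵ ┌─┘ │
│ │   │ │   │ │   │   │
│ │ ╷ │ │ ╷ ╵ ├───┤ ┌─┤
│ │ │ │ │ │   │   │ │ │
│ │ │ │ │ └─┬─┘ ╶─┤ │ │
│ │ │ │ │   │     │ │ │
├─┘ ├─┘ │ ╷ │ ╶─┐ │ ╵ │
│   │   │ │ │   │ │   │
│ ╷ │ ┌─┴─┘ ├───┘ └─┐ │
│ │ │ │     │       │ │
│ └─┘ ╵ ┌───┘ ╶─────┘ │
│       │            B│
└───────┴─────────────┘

Checking each cell for number of passages:

Junctions found (3+ passages):
  (0, 1): 3 passages
  (0, 7): 3 passages
  (0, 8): 3 passages
  (1, 1): 3 passages
  (2, 6): 3 passages
  (3, 2): 3 passages
  (3, 10): 3 passages
  (4, 0): 3 passages
  (5, 2): 3 passages
  (7, 4): 3 passages
  (7, 7): 3 passages
  (8, 1): 3 passages
  (8, 10): 3 passages
  (9, 8): 3 passages
  (10, 2): 3 passages
  (10, 6): 3 passages
Total junctions: 16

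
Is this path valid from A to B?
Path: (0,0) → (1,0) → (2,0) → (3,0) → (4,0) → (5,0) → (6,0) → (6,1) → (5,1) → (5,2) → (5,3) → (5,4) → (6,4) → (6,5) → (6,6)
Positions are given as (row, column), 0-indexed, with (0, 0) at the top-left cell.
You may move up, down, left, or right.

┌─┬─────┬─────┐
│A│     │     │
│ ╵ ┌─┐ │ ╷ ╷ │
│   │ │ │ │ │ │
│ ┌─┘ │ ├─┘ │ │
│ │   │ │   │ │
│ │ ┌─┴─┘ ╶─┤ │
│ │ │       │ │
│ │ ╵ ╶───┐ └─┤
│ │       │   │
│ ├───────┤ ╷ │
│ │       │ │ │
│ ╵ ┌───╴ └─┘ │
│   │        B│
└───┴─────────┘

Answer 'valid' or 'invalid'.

Checking path validity:
Result: All consecutive moves are passable.

valid

Correct solution:

┌─┬─────┬─────┐
│A│     │     │
│ ╵ ┌─┐ │ ╷ ╷ │
│↓  │ │ │ │ │ │
│ ┌─┘ │ ├─┘ │ │
│↓│   │ │   │ │
│ │ ┌─┴─┘ ╶─┤ │
│↓│ │       │ │
│ │ ╵ ╶───┐ └─┤
│↓│       │   │
│ ├───────┤ ╷ │
│↓│↱ → → ↓│ │ │
│ ╵ ┌───╴ └─┘ │
│↳ ↑│    ↳ → B│
└───┴─────────┘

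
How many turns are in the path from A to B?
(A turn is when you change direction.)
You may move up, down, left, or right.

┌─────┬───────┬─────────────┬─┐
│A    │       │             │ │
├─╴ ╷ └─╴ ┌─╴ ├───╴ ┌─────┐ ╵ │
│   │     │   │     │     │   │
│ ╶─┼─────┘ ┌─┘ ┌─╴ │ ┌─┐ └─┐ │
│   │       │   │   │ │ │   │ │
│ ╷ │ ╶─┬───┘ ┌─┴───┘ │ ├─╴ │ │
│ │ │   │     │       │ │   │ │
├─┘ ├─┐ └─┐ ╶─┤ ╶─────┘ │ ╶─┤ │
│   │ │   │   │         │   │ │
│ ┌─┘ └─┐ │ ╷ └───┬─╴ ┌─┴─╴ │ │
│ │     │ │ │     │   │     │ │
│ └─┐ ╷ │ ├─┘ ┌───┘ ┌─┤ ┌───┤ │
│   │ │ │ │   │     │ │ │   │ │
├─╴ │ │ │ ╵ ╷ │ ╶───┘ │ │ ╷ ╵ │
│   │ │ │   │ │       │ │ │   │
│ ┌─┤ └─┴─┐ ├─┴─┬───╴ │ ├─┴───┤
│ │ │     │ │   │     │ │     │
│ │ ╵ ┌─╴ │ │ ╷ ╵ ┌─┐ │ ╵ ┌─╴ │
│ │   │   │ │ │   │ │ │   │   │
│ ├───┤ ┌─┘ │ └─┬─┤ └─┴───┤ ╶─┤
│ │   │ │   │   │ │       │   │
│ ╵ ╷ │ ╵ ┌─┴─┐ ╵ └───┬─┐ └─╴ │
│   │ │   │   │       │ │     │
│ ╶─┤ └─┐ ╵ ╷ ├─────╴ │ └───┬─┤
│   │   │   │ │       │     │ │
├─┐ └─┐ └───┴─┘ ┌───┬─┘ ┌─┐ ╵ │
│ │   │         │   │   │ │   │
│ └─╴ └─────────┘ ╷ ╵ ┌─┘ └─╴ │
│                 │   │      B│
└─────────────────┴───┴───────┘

Directions: right, down, left, down, right, down, down, left, down, down, right, down, left, down, down, down, down, down, right, down, right, down, right, right, right, right, right, right, up, right, down, right, up, right, up, right, right, down, right, down
Number of turns: 27

Solution:

┌─────┬───────┬─────────────┬─┐
│A ↓  │       │             │ │
├─╴ ╷ └─╴ ┌─╴ ├───╴ ┌─────┐ ╵ │
│↓ ↲│     │   │     │     │   │
│ ╶─┼─────┘ ┌─┘ ┌─╴ │ ┌─┐ └─┐ │
│↳ ↓│       │   │   │ │ │   │ │
│ ╷ │ ╶─┬───┘ ┌─┴───┘ │ ├─╴ │ │
│ │↓│   │     │       │ │   │ │
├─┘ ├─┐ └─┐ ╶─┤ ╶─────┘ │ ╶─┤ │
│↓ ↲│ │   │   │         │   │ │
│ ┌─┘ └─┐ │ ╷ └───┬─╴ ┌─┴─╴ │ │
│↓│     │ │ │     │   │     │ │
│ └─┐ ╷ │ ├─┘ ┌───┘ ┌─┤ ┌───┤ │
│↳ ↓│ │ │ │   │     │ │ │   │ │
├─╴ │ │ │ ╵ ╷ │ ╶───┘ │ │ ╷ ╵ │
│↓ ↲│ │ │   │ │       │ │ │   │
│ ┌─┤ └─┴─┐ ├─┴─┬───╴ │ ├─┴───┤
│↓│ │     │ │   │     │ │     │
│ │ ╵ ┌─╴ │ │ ╷ ╵ ┌─┐ │ ╵ ┌─╴ │
│↓│   │   │ │ │   │ │ │   │   │
│ ├───┤ ┌─┘ │ └─┬─┤ └─┴───┤ ╶─┤
│↓│   │ │   │   │ │       │   │
│ ╵ ╷ │ ╵ ┌─┴─┐ ╵ └───┬─┐ └─╴ │
│↓  │ │   │   │       │ │     │
│ ╶─┤ └─┐ ╵ ╷ ├─────╴ │ └───┬─┤
│↳ ↓│   │   │ │       │↱ → ↓│ │
├─┐ └─┐ └───┴─┘ ┌───┬─┘ ┌─┐ ╵ │
│ │↳ ↓│         │↱ ↓│↱ ↑│ │↳ ↓│
│ └─╴ └─────────┘ ╷ ╵ ┌─┘ └─╴ │
│    ↳ → → → → → ↑│↳ ↑│      B│
└─────────────────┴───┴───────┘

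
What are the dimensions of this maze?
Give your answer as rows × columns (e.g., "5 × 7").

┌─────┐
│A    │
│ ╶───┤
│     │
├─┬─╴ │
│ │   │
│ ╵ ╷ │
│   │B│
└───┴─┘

Counting the maze dimensions:
Rows (vertical): 4
Columns (horizontal): 3
Dimensions: 4 × 3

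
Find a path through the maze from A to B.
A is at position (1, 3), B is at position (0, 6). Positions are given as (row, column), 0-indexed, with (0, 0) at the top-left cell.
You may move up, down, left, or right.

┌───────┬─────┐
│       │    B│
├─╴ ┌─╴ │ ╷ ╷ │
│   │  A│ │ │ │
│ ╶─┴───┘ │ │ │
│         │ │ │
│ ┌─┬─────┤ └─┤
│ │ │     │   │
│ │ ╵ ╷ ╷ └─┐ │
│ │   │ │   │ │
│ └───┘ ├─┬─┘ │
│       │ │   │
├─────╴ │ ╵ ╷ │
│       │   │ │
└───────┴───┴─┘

Finding the shortest path from (1, 3) to (0, 6):
Path length: 14 steps
Directions: up → left → left → down → left → down → right → right → right → right → up → up → right → right

Solution:

┌───────┬─────┐
│  ↓ ← ↰│↱ → B│
├─╴ ┌─╴ │ ╷ ╷ │
│↓ ↲│  A│↑│ │ │
│ ╶─┴───┘ │ │ │
│↳ → → → ↑│ │ │
│ ┌─┬─────┤ └─┤
│ │ │     │   │
│ │ ╵ ╷ ╷ └─┐ │
│ │   │ │   │ │
│ └───┘ ├─┬─┘ │
│       │ │   │
├─────╴ │ ╵ ╷ │
│       │   │ │
└───────┴───┴─┘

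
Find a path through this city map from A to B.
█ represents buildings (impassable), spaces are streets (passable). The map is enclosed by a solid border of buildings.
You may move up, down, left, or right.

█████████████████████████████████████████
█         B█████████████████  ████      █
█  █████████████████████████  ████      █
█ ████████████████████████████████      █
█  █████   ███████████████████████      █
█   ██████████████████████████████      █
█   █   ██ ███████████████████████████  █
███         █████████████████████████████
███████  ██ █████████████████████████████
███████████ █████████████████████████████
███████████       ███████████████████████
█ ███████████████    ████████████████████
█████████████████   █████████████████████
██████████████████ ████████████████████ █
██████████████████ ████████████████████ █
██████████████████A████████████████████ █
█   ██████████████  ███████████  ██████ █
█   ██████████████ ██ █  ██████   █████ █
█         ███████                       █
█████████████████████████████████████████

Finding the shortest path from A to B:
Movement: cardinal only
Path length: 40 steps
Directions: up → up → up → up → left → up → left → left → left → left → left → left → up → up → up → left → left → left → left → left → left → left → left → up → up → left → up → left → up → up → up → right → right → right → right → right → right → right → right → right

Solution:

█████████████████████████████████████████
█↱→→→→→→→→B█████████████████  ████      █
█↑ █████████████████████████  ████      █
█↑████████████████████████████████      █
█↑↰█████   ███████████████████████      █
█ ↑↰██████████████████████████████      █
█  ↑█   ██ ███████████████████████████  █
███↑←←←←←←←↰█████████████████████████████
███████  ██↑█████████████████████████████
███████████↑█████████████████████████████
███████████↑←←←←←↰███████████████████████
█ ███████████████↑↰  ████████████████████
█████████████████ ↑ █████████████████████
██████████████████↑████████████████████ █
██████████████████↑████████████████████ █
██████████████████A████████████████████ █
█   ██████████████  ███████████  ██████ █
█   ██████████████ ██ █  ██████   █████ █
█         ███████                       █
█████████████████████████████████████████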